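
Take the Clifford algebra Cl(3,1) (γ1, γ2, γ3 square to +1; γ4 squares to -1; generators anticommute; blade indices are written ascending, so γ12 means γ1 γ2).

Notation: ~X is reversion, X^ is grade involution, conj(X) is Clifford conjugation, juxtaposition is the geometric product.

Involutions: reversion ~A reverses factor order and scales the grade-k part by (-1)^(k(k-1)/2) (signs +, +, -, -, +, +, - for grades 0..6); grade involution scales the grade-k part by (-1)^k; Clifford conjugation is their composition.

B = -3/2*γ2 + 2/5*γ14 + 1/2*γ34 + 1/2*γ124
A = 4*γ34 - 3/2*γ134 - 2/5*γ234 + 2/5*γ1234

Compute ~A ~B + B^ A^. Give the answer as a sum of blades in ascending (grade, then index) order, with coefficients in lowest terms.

first term: 2 - 3/4*γ1 - 1/5*γ2 + 2/5*γ3 - 1/5*γ12 - 9/5*γ13 + 59/100*γ23 - 3/5*γ34 - 54/25*γ123 - 3/5*γ134 + 6*γ234 - 9/4*γ1234
second term: 2 + 3/4*γ1 + 1/5*γ2 - 2/5*γ3 + 1/5*γ12 + 9/5*γ13 - 59/100*γ23 + 3/5*γ34 - 54/25*γ123 - 3/5*γ134 + 6*γ234 - 9/4*γ1234
Answer: 4 - 108/25*γ123 - 6/5*γ134 + 12*γ234 - 9/2*γ1234


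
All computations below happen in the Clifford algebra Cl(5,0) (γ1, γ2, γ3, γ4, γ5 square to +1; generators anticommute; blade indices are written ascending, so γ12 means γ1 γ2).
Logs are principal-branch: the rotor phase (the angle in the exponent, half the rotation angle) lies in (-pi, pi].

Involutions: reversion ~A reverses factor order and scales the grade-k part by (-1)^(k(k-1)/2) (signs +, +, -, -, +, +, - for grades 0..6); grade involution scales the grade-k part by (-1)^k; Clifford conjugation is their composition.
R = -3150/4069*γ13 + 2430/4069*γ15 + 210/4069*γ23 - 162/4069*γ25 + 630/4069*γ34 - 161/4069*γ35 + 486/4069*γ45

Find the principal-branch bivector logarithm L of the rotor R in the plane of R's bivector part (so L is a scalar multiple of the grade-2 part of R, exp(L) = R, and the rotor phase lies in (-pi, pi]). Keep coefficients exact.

The scalar part of R is 0, which pins the rotor phase on the principal branch; dividing the bivector part by the sine of that phase recovers the unit plane, and L is the phase times that plane.
Concretely: cos(phase) = 0 gives phase = ±pi/2, and since phase/sin(phase) is even the sign is immaterial: L = (phase/sin(phase)) * <R>_2 = (pi/2) * <R>_2.
Answer: -1575*pi/4069*γ13 + 1215*pi/4069*γ15 + 105*pi/4069*γ23 - 81*pi/4069*γ25 + 315*pi/4069*γ34 - 161*pi/8138*γ35 + 243*pi/4069*γ45


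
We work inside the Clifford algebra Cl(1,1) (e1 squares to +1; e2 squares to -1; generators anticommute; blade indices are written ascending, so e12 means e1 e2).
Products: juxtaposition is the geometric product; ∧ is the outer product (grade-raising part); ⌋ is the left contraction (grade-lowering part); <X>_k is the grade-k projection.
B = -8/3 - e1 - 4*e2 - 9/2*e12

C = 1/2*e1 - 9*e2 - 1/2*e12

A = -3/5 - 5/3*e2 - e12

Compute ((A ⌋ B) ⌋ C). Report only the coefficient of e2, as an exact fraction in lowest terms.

step 1: -17/30 + 81/10*e1 + 12/5*e2 + 27/10*e12
step 2: 243/10 - 89/60*e1 + 21/20*e2 + 17/60*e12
Answer: 21/20


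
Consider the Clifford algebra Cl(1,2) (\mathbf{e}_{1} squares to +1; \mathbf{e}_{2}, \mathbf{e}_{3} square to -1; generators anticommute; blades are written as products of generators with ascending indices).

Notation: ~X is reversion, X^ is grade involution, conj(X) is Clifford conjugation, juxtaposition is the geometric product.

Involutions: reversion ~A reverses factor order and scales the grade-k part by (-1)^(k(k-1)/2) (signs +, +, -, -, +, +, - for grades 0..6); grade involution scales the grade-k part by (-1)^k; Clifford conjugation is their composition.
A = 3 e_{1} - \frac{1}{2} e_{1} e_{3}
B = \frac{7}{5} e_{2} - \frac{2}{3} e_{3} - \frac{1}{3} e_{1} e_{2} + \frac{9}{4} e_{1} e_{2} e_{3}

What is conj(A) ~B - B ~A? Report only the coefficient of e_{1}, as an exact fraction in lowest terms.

first term: \frac{1}{3} e_{1} + \frac{1}{8} e_{2} - \frac{21}{5} e_{1} e_{2} + 2 e_{1} e_{3} + \frac{83}{12} e_{2} e_{3} - \frac{7}{10} e_{1} e_{2} e_{3}
second term: -\frac{1}{3} e_{1} - \frac{1}{8} e_{2} - \frac{21}{5} e_{1} e_{2} + 2 e_{1} e_{3} + \frac{83}{12} e_{2} e_{3} - \frac{7}{10} e_{1} e_{2} e_{3}
Answer: \frac{2}{3}


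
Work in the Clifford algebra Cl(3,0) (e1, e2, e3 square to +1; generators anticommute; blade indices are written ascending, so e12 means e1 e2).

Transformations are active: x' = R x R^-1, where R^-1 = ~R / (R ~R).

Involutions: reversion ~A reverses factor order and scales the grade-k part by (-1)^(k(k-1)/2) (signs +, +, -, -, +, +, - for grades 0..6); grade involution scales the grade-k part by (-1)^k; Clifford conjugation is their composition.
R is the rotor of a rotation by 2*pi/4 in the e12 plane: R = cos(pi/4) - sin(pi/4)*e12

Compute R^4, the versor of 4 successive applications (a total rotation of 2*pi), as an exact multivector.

Because a rotor carries half the rotation angle, composing 4 copies of this e12-plane rotor multiplies the phase: 4*(pi/4) = pi, hence R^4 = cos(pi) - sin(pi)*e12.
cos(pi) = -1 and sin(pi) = 0, so R^4 = -1. The total rotation 2*pi is 1 full turn, so every vector returns to itself, yet the rotor is -1, on the OTHER sheet of the double cover (an odd number of 2*pi turns).
Answer: -1


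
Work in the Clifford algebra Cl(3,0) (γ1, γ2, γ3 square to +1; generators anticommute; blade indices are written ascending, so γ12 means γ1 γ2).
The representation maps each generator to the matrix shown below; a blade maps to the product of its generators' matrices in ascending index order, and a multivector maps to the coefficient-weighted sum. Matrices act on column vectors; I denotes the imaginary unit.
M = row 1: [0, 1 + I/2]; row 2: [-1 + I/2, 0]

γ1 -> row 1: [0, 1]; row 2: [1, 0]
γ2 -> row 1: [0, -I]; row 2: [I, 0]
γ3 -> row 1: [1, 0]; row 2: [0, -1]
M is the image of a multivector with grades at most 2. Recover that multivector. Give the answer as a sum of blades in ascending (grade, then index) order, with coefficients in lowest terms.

Method: 1, rho(γ1), rho(γ2), rho(γ3) form a trace-orthogonal basis of the 2x2 complex matrices (tr(X Y) = 2 if X = Y, else 0), so M = m0*1 + m1*rho(γ1) + m2*rho(γ2) + m3*rho(γ3) with m0 = tr(M)/2 = 0, m1 = tr(M rho(γ1))/2 = I/2, m2 = tr(M rho(γ2))/2 = I, m3 = tr(M rho(γ3))/2 = 0.
Multiplying table entries, the bivector images are rho(γ12) = I*rho(γ3), rho(γ13) = -I*rho(γ2), rho(γ23) = I*rho(γ1); with real blade coefficients the real parts of m0..m3 are the coefficients of 1, γ1, γ2, γ3 and the imaginary parts give the bivectors (γ23: Im m1, γ13: -Im m2, γ12: Im m3).
Answer: -γ13 + 1/2*γ23


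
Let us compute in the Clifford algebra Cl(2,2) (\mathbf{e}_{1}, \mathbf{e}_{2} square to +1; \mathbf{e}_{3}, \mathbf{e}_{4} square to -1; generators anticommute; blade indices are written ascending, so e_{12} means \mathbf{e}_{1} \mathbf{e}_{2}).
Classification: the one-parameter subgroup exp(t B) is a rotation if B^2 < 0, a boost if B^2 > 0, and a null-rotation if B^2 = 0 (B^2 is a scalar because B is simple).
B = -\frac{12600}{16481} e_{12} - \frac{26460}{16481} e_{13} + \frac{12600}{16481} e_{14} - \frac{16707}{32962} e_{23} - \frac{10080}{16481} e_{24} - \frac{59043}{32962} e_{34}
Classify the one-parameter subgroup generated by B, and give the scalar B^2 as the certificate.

B^2 term by term: the squares give (-\frac{12600}{16481})^2*(e_{12})^2 + (-\frac{26460}{16481})^2*(e_{13})^2 + (\frac{12600}{16481})^2*(e_{14})^2 + (-\frac{16707}{32962})^2*(e_{23})^2 + (-\frac{10080}{16481})^2*(e_{24})^2 + (-\frac{59043}{32962})^2*(e_{34})^2 = \frac{158760000}{271623361}*(-1) + \frac{700131600}{271623361}*(+1) + \frac{158760000}{271623361}*(+1) + \frac{279123849}{1086493444}*(+1) + \frac{101606400}{271623361}*(+1) + \frac{3486075849}{1086493444}*(-1) = 0 (each basis 2-blade squares to minus the product of its generators' squares); cross terms between blades sharing an index anticommute and cancel; the commuting (index-disjoint) pairs give grade-4 terms 2*c*c'*(blade product), which cancel blade by blade — e_{1234}: \frac{743941800}{271623361} - \frac{533433600}{271623361} - \frac{210508200}{271623361} = 0 — confirming B is simple. So B^2 = 0.
Answer: null-rotation, certificate B^2 = 0. No conjugation can change B^2 = 0; the sign gives the class.


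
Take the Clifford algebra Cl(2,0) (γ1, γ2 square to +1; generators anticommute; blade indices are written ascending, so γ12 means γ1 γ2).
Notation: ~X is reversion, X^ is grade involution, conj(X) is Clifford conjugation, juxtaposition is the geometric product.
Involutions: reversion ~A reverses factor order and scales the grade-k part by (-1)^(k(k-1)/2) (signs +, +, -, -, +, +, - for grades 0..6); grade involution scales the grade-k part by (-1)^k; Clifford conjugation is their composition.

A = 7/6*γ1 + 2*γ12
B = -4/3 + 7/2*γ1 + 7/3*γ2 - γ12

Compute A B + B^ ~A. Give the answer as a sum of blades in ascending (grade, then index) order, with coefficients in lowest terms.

first term: 73/12 + 28/9*γ1 - 49/6*γ2 + 1/18*γ12
second term: -73/12 - 56/9*γ1 + 49/6*γ2 + 97/18*γ12
Answer: -28/9*γ1 + 49/9*γ12


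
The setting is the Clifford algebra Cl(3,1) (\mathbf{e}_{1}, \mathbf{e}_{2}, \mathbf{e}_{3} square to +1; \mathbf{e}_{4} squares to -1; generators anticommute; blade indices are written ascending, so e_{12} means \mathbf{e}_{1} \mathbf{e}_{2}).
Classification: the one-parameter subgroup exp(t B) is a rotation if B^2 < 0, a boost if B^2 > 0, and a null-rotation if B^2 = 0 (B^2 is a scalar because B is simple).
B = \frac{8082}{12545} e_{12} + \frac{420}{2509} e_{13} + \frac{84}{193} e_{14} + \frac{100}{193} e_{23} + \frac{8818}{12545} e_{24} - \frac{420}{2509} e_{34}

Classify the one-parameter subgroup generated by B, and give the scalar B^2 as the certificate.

B^2 term by term: the squares give (\frac{8082}{12545})^2*(e_{12})^2 + (\frac{420}{2509})^2*(e_{13})^2 + (\frac{84}{193})^2*(e_{14})^2 + (\frac{100}{193})^2*(e_{23})^2 + (\frac{8818}{12545})^2*(e_{24})^2 + (-\frac{420}{2509})^2*(e_{34})^2 = \frac{65318724}{157377025}*(-1) + \frac{176400}{6295081}*(-1) + \frac{7056}{37249}*(+1) + \frac{10000}{37249}*(-1) + \frac{77757124}{157377025}*(+1) + \frac{176400}{6295081}*(+1) = 0 (each basis 2-blade squares to minus the product of its generators' squares); cross terms between blades sharing an index anticommute and cancel; the commuting (index-disjoint) pairs give grade-4 terms 2*c*c'*(blade product), which cancel blade by blade — e_{1234}: -\frac{1357776}{6295081} - \frac{1481424}{6295081} + \frac{16800}{37249} = 0 — confirming B is simple. So B^2 = 0.
Answer: null-rotation, certificate B^2 = 0. No conjugation can change B^2 = 0; the sign gives the class.


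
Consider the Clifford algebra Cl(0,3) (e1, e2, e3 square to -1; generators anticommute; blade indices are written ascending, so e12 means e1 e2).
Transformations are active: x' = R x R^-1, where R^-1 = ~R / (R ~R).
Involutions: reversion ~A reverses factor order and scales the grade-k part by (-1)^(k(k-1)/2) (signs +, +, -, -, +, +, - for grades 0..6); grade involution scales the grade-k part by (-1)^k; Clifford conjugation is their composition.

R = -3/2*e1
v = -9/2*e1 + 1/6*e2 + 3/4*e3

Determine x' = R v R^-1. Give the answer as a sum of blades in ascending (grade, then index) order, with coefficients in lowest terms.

~R = -3/2*e1, and R ~R = -9/4, so R^-1 = ~R / (-9/4).
R v = -27/4 - 1/4*e12 - 9/8*e13
Answer: -9/2*e1 - 1/6*e2 - 3/4*e3


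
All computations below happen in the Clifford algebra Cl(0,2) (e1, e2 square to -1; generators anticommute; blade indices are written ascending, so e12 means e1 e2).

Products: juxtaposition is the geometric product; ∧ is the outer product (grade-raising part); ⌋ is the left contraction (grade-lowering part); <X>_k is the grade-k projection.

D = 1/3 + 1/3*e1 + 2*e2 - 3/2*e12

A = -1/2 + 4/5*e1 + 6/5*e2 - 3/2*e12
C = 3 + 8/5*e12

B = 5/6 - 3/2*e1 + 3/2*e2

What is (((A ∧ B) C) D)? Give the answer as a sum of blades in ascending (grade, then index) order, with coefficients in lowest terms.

step 1: -5/12 + 17/12*e1 + 1/4*e2 + 7/4*e12
step 2: -81/20 + 93/20*e1 - 91/60*e2 + 55/12*e12
step 3: 841/120 - 803/120*e1 - 37/360*e2 + 2089/120*e12
Answer: 841/120 - 803/120*e1 - 37/360*e2 + 2089/120*e12


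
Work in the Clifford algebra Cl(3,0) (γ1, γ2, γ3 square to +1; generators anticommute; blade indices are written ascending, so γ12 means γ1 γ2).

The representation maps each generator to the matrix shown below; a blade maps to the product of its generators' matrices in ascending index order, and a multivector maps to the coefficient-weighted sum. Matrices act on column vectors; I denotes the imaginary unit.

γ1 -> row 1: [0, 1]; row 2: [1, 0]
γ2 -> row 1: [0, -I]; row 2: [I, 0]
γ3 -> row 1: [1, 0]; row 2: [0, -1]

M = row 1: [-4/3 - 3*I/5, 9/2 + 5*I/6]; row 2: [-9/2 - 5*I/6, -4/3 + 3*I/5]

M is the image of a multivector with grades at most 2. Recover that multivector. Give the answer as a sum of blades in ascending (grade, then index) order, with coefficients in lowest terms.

Method: 1, rho(γ1), rho(γ2), rho(γ3) form a trace-orthogonal basis of the 2x2 complex matrices (tr(X Y) = 2 if X = Y, else 0), so M = m0*1 + m1*rho(γ1) + m2*rho(γ2) + m3*rho(γ3) with m0 = tr(M)/2 = -4/3, m1 = tr(M rho(γ1))/2 = 0, m2 = tr(M rho(γ2))/2 = -5/6 + 9*I/2, m3 = tr(M rho(γ3))/2 = -3*I/5.
Multiplying table entries, the bivector images are rho(γ12) = I*rho(γ3), rho(γ13) = -I*rho(γ2), rho(γ23) = I*rho(γ1); with real blade coefficients the real parts of m0..m3 are the coefficients of 1, γ1, γ2, γ3 and the imaginary parts give the bivectors (γ23: Im m1, γ13: -Im m2, γ12: Im m3).
Answer: -4/3 - 5/6*γ2 - 3/5*γ12 - 9/2*γ13


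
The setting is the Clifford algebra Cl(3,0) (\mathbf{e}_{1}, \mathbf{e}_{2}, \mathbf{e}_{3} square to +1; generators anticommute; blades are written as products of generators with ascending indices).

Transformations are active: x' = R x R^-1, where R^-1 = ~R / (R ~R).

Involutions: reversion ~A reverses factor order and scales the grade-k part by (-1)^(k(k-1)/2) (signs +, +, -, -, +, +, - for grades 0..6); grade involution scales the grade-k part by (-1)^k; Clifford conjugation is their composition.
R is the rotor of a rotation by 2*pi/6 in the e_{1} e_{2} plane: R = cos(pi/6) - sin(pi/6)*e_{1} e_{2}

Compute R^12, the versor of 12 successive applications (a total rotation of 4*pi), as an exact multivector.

The rotor phase is half the rotation angle and phases add under composition, so 12 steps in the e_{1} e_{2} plane accumulate phase 12*(pi/6) = 2 \pi: R^12 = cos(2 \pi) - sin(2 \pi)*e_{1} e_{2}.
cos(2 \pi) = 1 and sin(2 \pi) = 0, so R^12 = 1. The total rotation 4*pi is 2 full turns, so every vector returns to itself, yet the rotor is +1, back on the identity sheet (an even number of 2*pi turns).
Answer: 1


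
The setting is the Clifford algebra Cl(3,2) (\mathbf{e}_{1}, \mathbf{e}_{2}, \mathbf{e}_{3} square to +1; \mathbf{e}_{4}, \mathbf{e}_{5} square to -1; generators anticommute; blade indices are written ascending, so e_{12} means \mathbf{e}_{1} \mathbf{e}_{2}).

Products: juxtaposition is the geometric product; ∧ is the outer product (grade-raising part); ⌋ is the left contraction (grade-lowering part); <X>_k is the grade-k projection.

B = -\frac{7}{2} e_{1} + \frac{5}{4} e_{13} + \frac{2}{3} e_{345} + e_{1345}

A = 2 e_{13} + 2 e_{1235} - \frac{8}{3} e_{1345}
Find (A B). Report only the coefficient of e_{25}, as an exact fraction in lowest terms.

step 1: -\frac{31}{6} + \frac{16}{9} e_{1} + 7 e_{3} + 2 e_{24} + \frac{5}{2} e_{25} + \frac{4}{3} e_{45} - \frac{4}{3} e_{124} + \frac{4}{3} e_{145} + 7 e_{235} - \frac{28}{3} e_{345}
Answer: \frac{5}{2}


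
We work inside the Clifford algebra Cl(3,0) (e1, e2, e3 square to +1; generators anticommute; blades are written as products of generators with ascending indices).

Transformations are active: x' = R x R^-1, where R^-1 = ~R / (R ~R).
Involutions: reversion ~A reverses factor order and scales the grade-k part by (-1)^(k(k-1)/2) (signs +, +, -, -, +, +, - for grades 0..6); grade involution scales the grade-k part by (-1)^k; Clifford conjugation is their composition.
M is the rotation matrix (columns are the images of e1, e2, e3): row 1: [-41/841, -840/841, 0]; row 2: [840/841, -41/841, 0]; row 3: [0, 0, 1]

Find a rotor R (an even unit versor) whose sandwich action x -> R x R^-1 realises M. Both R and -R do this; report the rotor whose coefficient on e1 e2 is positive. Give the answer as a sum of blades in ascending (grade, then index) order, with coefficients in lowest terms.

Method: write R = a + b12*e1 e2 + b13*e1 e3 + b23*e2 e3 with a^2 + b12^2 + b13^2 + b23^2 = 1 (so R^-1 = ~R). Expanding the columns R e_j ~R gives tr M = 4a^2 - 1 and, from the antisymmetric part, M21 - M12 = -4a*b12, M13 - M31 = 4a*b13, M32 - M23 = -4a*b23.
Here tr M = 759/841, so a^2 = (1 + tr M)/4 = 400/841 and a = ±20/29. Taking a = 20/29: M21 - M12 = 1680/841, M13 - M31 = 0, M32 - M23 = 0, giving b12 = -21/29, b13 = 0, b23 = 0, i.e. R = 20/29 - 21/29*e1 e2.
Its e1 e2 coefficient is negative, so report the other preimage -R.
Answer: -20/29 + 21/29*e1 e2. Note: both R and -R realise this M (trace 759/841); the covering map identifies them, and the e1 e2-coefficient sign is the tie-breaker.


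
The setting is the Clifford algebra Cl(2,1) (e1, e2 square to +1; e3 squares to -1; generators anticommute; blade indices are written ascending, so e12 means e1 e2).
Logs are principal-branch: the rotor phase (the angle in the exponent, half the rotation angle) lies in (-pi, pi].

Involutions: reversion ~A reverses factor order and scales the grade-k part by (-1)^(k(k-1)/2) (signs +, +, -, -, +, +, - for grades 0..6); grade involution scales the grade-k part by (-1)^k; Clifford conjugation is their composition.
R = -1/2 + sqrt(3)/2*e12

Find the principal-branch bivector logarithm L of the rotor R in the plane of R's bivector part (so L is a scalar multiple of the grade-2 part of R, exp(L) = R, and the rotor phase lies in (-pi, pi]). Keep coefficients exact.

The scalar part of R is -1/2, and that scalar determines the rotor phase on the principal branch; recovering the unit plane as bivector-part over sine of the phase gives L = phase * plane.
Concretely: cos(phase) = -1/2 gives phase = ±2*pi/3, and since phase/sin(phase) is even the sign is immaterial: L = (phase/sin(phase)) * <R>_2 = (4*sqrt(3)*pi/9) * <R>_2.
Answer: 2*pi/3*e12


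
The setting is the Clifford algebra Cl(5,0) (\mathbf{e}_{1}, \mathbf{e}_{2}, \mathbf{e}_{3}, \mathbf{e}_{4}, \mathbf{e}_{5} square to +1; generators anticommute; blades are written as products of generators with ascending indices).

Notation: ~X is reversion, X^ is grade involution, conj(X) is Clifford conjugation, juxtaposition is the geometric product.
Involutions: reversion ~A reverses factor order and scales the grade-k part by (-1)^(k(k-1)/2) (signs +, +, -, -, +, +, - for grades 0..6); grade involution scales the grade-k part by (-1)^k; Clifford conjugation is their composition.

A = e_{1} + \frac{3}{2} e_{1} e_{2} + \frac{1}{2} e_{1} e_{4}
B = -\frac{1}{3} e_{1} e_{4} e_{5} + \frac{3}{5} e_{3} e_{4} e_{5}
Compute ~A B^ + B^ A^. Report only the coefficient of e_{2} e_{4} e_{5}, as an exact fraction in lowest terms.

first term: \frac{1}{6} e_{5} + \frac{1}{3} e_{4} e_{5} - \frac{3}{10} e_{1} e_{3} e_{5} + \frac{1}{2} e_{2} e_{4} e_{5} - \frac{3}{5} e_{1} e_{3} e_{4} e_{5} + \frac{9}{10} e_{1} e_{2} e_{3} e_{4} e_{5}
second term: -\frac{1}{6} e_{5} - \frac{1}{3} e_{4} e_{5} - \frac{3}{10} e_{1} e_{3} e_{5} + \frac{1}{2} e_{2} e_{4} e_{5} - \frac{3}{5} e_{1} e_{3} e_{4} e_{5} - \frac{9}{10} e_{1} e_{2} e_{3} e_{4} e_{5}
Answer: 1


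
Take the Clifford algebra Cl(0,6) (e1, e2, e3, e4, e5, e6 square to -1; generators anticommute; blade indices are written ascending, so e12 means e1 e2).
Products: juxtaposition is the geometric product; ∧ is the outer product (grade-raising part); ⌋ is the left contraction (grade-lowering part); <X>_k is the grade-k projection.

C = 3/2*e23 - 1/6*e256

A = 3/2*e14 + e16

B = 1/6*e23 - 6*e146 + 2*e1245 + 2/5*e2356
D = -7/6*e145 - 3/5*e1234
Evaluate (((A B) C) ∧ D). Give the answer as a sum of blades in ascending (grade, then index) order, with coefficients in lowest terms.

step 1: -6*e4 + 9*e6 + 3*e25 + 1/4*e1234 + 2/5*e1235 + 1/6*e1236 - 2*e2456 + 3/5*e123456
step 2: -1/3*e4 + 1/2*e6 - 3/8*e14 - 3/5*e15 - 1/4*e16 + 3/2*e25 - 9/2*e35 - 1/10*e134 + 1/36*e135 - 1/15*e136 - 9*e234 + 27/2*e236 - 9/10*e1456 - e2456 + 3*e3456 + 1/24*e13456
step 3: 7/12*e1456 - 3/10*e12346 + 63/4*e123456
Answer: 7/12*e1456 - 3/10*e12346 + 63/4*e123456


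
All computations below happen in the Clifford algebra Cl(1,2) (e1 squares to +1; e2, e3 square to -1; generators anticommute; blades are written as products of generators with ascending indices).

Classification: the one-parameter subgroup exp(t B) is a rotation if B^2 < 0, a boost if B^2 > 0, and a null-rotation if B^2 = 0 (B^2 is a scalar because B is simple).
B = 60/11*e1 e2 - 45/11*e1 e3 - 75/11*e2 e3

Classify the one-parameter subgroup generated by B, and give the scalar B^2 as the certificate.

B^2 term by term: the squares give (60/11)^2*(e1 e2)^2 + (-45/11)^2*(e1 e3)^2 + (-75/11)^2*(e2 e3)^2 = 3600/121*(+1) + 2025/121*(+1) + 5625/121*(-1) = 0 (each basis 2-blade squares to minus the product of its generators' squares); cross terms between blades sharing an index anticommute and cancel. So B^2 = 0.
Answer: null-rotation, certificate B^2 = 0. The invariant at work: B^2 = 0 is unchanged by conjugation, hence its sign classifies the subgroup whatever basis B is written in.


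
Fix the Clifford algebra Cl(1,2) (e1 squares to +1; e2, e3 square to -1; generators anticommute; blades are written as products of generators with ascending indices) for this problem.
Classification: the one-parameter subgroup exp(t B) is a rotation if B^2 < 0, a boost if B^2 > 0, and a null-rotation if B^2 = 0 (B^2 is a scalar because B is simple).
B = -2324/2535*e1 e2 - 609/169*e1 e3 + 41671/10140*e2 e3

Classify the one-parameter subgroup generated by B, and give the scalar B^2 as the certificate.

B^2 term by term: the squares give (-2324/2535)^2*(e1 e2)^2 + (-609/169)^2*(e1 e3)^2 + (41671/10140)^2*(e2 e3)^2 = 5400976/6426225*(+1) + 370881/28561*(+1) + 1736472241/102819600*(-1) = -49/16 (each basis 2-blade squares to minus the product of its generators' squares); cross terms between blades sharing an index anticommute and cancel. So B^2 = -49/16.
Answer: rotation, certificate B^2 = -49/16. Key observation: B^2 = -49/16 is a conjugation invariant, so its sign decides the class regardless of the surface form of B.


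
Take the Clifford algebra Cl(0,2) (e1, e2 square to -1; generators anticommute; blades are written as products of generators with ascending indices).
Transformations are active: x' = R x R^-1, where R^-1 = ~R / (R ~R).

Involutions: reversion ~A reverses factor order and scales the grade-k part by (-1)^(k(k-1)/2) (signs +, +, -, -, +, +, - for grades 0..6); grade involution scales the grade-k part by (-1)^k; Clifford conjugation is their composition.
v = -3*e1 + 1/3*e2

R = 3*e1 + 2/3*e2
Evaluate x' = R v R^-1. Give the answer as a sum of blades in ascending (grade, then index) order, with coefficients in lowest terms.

~R = 3*e1 + 2/3*e2, and R ~R = -85/9, so R^-1 = ~R / (-85/9).
R v = 79/9 + 3*e1 e2
Answer: -219/85*e1 - 401/255*e2


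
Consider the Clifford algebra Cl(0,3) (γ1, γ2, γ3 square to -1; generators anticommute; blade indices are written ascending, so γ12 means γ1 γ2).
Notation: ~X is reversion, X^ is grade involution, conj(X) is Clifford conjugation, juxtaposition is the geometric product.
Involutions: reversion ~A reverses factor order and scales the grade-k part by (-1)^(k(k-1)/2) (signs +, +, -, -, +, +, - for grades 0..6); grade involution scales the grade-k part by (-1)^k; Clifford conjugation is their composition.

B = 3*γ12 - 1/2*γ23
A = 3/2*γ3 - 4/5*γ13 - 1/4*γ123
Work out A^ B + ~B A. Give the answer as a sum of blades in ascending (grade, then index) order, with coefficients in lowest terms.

first term: 1/8*γ1 + 3/4*γ2 - 3/4*γ3 + 2/5*γ12 + 12/5*γ23 - 9/2*γ123
second term: 1/8*γ1 - 3/4*γ2 - 3/4*γ3 + 2/5*γ12 + 12/5*γ23 - 9/2*γ123
Answer: 1/4*γ1 - 3/2*γ3 + 4/5*γ12 + 24/5*γ23 - 9*γ123


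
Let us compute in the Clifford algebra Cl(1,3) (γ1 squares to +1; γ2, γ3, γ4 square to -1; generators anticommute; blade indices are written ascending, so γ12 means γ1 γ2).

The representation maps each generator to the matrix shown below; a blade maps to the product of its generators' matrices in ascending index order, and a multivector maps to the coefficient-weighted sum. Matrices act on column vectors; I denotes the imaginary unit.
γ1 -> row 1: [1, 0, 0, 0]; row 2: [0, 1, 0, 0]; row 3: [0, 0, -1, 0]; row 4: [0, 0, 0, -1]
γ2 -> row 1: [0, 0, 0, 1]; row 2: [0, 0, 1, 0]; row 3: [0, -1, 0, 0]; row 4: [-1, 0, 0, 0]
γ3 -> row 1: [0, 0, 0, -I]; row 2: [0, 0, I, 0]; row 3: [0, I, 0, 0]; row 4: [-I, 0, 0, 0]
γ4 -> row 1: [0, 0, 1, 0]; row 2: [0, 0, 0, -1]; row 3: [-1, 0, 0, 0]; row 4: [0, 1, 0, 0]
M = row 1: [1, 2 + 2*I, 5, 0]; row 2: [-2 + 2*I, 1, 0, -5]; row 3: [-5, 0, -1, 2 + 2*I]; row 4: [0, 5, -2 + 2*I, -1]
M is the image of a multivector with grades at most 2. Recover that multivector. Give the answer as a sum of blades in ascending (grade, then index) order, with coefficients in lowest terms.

Method: the blade images are trace-orthogonal — tr(rho(e_A) rho(e_B)^-1) = 4 if A = B and 0 otherwise — and rho(e_A)^-1 = (e_A)^2 * rho(e_A) with (e_A)^2 = +1 or -1, so the coefficient of e_A in the preimage is (e_A)^2 * tr(M rho(e_A))/4.
Nonzero projections over blades of grade <= 2: γ1: (γ1)^2 = +1, tr(M rho(γ1)) = 4, coefficient 1; γ4: (γ4)^2 = -1, tr(M rho(γ4)) = -20, coefficient 5; γ24: (γ24)^2 = -1, tr(M rho(γ24)) = -8, coefficient 2; γ34: (γ34)^2 = -1, tr(M rho(γ34)) = 8, coefficient -2. Every other blade of grade <= 2 projects to 0.
Answer: γ1 + 5*γ4 + 2*γ24 - 2*γ34


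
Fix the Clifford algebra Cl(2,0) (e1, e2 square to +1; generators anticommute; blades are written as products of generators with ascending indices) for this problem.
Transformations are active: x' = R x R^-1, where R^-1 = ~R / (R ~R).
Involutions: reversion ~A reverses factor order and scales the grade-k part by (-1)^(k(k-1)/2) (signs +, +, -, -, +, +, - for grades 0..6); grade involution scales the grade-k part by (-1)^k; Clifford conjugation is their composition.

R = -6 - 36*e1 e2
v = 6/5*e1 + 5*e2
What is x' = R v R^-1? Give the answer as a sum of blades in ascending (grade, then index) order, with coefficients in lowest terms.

~R = -6 + 36*e1 e2, and R ~R = 1332, so R^-1 = ~R / (1332).
R v = -936/5*e1 + 66/5*e2
Answer: 18/37*e1 - 947/185*e2


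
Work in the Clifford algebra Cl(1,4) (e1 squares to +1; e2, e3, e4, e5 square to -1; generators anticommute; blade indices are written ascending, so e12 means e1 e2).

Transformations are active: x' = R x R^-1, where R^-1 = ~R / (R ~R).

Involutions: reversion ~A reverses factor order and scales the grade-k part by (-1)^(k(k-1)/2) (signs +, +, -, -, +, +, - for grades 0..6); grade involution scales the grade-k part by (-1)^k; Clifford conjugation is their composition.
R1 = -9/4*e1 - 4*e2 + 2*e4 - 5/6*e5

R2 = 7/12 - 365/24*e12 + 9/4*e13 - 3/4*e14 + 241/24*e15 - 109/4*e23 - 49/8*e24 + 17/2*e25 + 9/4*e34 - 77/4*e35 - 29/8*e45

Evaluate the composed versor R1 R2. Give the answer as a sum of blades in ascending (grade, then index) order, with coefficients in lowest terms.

Distribute over the terms of R1 (each basis-blade product reordered to ascending indices, repeated generators contracted through their squares):
(-9/4*e1) R2 = -21/16*e1 + 1095/32*e2 - 81/16*e3 + 27/16*e4 - 723/32*e5 + 981/16*e123 + 441/32*e124 - 153/8*e125 - 81/16*e134 + 693/16*e135 + 261/32*e145
(-4*e2) R2 = 365/6*e1 - 7/3*e2 - 109*e3 - 49/2*e4 + 34*e5 + 9*e123 - 3*e124 + 241/6*e125 - 9*e234 + 77*e235 + 29/2*e245
(2*e4) R2 = -3/2*e1 - 49/4*e2 + 9/2*e3 + 7/6*e4 + 29/4*e5 - 365/12*e124 + 9/2*e134 - 241/12*e145 - 109/2*e234 - 17*e245 + 77/2*e345
(-5/6*e5) R2 = -1205/144*e1 - 85/12*e2 + 385/24*e3 + 145/48*e4 - 35/72*e5 + 1825/144*e125 - 15/8*e135 + 5/8*e145 + 545/24*e235 + 245/48*e245 - 15/8*e345
Summing the partial products and collecting blades:
Answer: 3575/72*e1 + 1205/96*e2 - 4489/48*e3 - 149/8*e4 + 5233/288*e5 + 1125/16*e123 - 1885/96*e124 + 4855/144*e125 - 9/16*e134 + 663/16*e135 - 1085/96*e145 - 127/2*e234 + 2393/24*e235 + 125/48*e245 + 293/8*e345


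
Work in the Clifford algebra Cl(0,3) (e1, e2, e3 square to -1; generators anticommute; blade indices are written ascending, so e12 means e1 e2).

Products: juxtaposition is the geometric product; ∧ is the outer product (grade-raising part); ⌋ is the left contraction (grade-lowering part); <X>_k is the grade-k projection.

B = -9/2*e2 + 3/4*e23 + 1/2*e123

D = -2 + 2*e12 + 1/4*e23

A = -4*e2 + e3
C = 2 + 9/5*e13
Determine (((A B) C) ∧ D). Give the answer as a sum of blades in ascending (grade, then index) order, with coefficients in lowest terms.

step 1: -18 + 3/4*e2 + 3*e3 - 1/2*e12 - 2*e13 + 9/2*e23
step 2: -162/5 + 27/5*e1 + 3/2*e2 + 6*e3 - 91/10*e12 - 182/5*e13 + 81/10*e23 - 27/20*e123
step 3: 324/5 - 54/5*e1 - 3*e2 - 12*e3 - 233/5*e12 + 364/5*e13 - 243/10*e23 + 321/20*e123
Answer: 324/5 - 54/5*e1 - 3*e2 - 12*e3 - 233/5*e12 + 364/5*e13 - 243/10*e23 + 321/20*e123


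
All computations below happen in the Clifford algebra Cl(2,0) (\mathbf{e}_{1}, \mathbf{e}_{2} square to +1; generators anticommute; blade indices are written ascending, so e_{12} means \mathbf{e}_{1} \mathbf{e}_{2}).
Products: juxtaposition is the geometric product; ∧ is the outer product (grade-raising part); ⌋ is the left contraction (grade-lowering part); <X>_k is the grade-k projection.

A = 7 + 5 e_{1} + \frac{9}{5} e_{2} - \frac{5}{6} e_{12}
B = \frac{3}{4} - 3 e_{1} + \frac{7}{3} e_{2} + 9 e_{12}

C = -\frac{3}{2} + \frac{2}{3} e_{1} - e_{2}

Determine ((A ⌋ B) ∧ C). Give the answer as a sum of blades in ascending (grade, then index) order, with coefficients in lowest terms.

step 1: \frac{39}{20} - \frac{186}{5} e_{1} + \frac{184}{3} e_{2} + 63 e_{12}
step 2: -\frac{117}{40} + \frac{571}{10} e_{1} - \frac{1879}{20} e_{2} - \frac{8837}{90} e_{12}
Answer: -\frac{117}{40} + \frac{571}{10} e_{1} - \frac{1879}{20} e_{2} - \frac{8837}{90} e_{12}


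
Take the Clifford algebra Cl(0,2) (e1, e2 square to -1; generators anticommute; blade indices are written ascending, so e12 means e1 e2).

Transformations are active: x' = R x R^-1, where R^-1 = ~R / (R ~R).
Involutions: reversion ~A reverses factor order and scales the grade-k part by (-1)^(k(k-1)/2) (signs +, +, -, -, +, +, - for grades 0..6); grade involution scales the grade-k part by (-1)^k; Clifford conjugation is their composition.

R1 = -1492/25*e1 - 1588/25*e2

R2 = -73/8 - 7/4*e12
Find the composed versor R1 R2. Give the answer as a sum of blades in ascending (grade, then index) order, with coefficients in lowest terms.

Distribute over the terms of R1 (each basis-blade product reordered to ascending indices, repeated generators contracted through their squares):
(-1492/25*e1) R2 = 27229/50*e1 - 2611/25*e2
(-1588/25*e2) R2 = 2779/25*e1 + 28981/50*e2
Summing the partial products and collecting blades:
Answer: 32787/50*e1 + 23759/50*e2


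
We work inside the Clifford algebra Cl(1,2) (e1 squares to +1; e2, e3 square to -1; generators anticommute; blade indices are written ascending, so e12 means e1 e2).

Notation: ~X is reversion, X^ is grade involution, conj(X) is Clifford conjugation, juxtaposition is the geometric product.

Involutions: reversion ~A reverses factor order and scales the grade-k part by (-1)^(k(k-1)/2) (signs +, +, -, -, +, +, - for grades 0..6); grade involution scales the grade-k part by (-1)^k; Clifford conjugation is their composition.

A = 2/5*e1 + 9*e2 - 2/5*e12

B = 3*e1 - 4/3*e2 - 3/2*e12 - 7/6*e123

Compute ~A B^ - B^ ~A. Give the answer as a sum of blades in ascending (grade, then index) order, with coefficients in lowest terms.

first term: -69/5 - 421/30*e1 + 3/5*e2 + 7/15*e3 + 413/15*e12 + 21/2*e13 + 7/15*e23
second term: -69/5 + 421/30*e1 - 3/5*e2 + 7/15*e3 - 413/15*e12 + 21/2*e13 + 7/15*e23
Answer: -421/15*e1 + 6/5*e2 + 826/15*e12


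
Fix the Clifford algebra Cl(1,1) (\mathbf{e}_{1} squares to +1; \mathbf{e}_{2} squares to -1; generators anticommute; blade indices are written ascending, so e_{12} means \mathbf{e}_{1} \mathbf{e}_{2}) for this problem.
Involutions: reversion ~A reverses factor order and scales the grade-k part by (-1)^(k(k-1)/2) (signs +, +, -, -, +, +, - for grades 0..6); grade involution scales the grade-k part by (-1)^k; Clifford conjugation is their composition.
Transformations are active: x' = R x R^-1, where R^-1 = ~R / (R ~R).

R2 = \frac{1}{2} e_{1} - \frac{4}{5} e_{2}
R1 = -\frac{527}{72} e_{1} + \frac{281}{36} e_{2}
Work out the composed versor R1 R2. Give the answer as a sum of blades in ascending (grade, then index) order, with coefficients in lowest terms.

Distribute over the terms of R1 (each basis-blade product reordered to ascending indices, repeated generators contracted through their squares):
(-\frac{527}{72} e_{1}) R2 = -\frac{527}{144} + \frac{527}{90} e_{12}
(\frac{281}{36} e_{2}) R2 = \frac{281}{45} - \frac{281}{72} e_{12}
Summing the partial products and collecting blades:
Answer: \frac{1861}{720} + \frac{703}{360} e_{12}


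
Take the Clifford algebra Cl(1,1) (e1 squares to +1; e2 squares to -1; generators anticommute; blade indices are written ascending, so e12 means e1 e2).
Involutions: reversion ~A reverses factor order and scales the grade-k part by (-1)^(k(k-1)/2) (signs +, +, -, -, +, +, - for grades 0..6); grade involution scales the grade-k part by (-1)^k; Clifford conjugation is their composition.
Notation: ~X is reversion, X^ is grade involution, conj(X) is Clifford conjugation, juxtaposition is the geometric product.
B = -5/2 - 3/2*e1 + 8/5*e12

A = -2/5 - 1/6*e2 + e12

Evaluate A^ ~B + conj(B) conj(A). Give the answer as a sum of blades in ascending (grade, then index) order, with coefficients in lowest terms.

first term: -3/5 + 1/3*e1 + 13/12*e2 - 161/100*e12
second term: 13/5 - 1/3*e1 - 23/12*e2 + 339/100*e12
Answer: 2 - 5/6*e2 + 89/50*e12


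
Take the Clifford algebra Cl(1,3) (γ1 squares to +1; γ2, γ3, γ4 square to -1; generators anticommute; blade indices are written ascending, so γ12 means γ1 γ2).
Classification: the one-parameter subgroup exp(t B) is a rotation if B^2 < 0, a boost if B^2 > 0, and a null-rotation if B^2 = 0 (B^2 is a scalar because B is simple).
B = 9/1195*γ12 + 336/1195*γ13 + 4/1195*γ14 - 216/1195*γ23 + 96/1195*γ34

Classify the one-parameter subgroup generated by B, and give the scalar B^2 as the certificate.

B^2 term by term: the squares give (9/1195)^2*(γ12)^2 + (336/1195)^2*(γ13)^2 + (4/1195)^2*(γ14)^2 + (-216/1195)^2*(γ23)^2 + (96/1195)^2*(γ34)^2 = 81/1428025*(+1) + 112896/1428025*(+1) + 16/1428025*(+1) + 46656/1428025*(-1) + 9216/1428025*(-1) = 1/25 (each basis 2-blade squares to minus the product of its generators' squares); cross terms between blades sharing an index anticommute and cancel; the commuting (index-disjoint) pairs give grade-4 terms 2*c*c'*(blade product), which cancel blade by blade — γ1234: 1728/1428025 - 1728/1428025 = 0 — confirming B is simple. So B^2 = 1/25.
Answer: boost, certificate B^2 = 1/25. Because 1/25 is invariant under every versor sandwich, the classification follows from its sign alone.


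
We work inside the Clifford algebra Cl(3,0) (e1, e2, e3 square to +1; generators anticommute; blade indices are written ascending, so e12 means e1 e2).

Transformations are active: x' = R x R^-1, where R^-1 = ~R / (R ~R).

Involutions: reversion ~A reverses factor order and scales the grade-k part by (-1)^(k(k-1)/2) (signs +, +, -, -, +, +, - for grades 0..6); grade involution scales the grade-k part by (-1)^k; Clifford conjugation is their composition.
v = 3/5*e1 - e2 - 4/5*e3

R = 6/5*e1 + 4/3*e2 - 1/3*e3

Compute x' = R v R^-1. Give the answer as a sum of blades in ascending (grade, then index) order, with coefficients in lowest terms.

~R = 6/5*e1 + 4/3*e2 - 1/3*e3, and R ~R = 749/225, so R^-1 = ~R / (749/225).
R v = -26/75 - 2*e12 - 19/25*e13 - 7/5*e23
Answer: -3183/3745*e1 + 541/749*e2 + 3256/3745*e3


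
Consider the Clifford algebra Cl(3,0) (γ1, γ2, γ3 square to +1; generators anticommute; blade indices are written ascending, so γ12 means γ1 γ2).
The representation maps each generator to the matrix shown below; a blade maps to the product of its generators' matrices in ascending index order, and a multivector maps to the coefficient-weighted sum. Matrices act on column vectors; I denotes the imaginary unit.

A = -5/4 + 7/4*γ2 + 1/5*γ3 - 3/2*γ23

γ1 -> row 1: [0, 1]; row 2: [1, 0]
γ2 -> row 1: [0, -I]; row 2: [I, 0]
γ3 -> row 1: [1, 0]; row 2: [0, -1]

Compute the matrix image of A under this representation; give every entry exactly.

Bivector images (products of the table entries): rho(γ23) = rho(γ2)rho(γ3) = row 1: [0, I]; row 2: [I, 0].
M = (-5/4)*1 + (7/4)*rho(γ2) + (1/5)*rho(γ3) + (-3/2)*rho(γ23), summed entrywise (1 is the identity matrix):
Answer: row 1: [-21/20, -13*I/4]; row 2: [I/4, -29/20]


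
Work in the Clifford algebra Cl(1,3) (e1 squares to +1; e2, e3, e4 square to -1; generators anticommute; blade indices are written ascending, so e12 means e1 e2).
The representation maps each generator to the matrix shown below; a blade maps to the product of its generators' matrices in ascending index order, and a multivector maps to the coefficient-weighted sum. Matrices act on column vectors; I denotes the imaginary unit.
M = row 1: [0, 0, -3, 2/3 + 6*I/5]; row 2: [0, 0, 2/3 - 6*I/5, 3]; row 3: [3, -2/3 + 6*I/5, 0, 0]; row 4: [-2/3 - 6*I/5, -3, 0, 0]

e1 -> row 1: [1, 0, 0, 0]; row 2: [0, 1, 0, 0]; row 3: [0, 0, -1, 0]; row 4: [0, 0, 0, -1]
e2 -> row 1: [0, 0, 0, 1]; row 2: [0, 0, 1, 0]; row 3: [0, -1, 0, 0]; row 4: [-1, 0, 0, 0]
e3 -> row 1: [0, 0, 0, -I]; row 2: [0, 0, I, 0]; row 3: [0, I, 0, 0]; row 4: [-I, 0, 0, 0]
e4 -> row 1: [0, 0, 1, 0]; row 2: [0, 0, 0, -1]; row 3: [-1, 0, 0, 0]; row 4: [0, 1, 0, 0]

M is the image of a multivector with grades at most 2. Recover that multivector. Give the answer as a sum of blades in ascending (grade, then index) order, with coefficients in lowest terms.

Method: the blade images are trace-orthogonal — tr(rho(e_A) rho(e_B)^-1) = 4 if A = B and 0 otherwise — and rho(e_A)^-1 = (e_A)^2 * rho(e_A) with (e_A)^2 = +1 or -1, so the coefficient of e_A in the preimage is (e_A)^2 * tr(M rho(e_A))/4.
Nonzero projections over blades of grade <= 2: e2: (e2)^2 = -1, tr(M rho(e2)) = -8/3, coefficient 2/3; e4: (e4)^2 = -1, tr(M rho(e4)) = 12, coefficient -3; e13: (e13)^2 = +1, tr(M rho(e13)) = -24/5, coefficient -6/5. Every other blade of grade <= 2 projects to 0.
Answer: 2/3*e2 - 3*e4 - 6/5*e13


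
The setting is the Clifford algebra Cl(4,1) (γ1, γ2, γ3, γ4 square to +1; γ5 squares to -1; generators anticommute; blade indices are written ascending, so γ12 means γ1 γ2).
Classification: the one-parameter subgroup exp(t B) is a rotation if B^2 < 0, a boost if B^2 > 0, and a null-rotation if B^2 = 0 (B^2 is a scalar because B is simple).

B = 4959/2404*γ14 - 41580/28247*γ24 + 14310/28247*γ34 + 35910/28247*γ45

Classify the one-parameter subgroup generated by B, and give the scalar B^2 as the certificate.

B^2 term by term: the squares give (4959/2404)^2*(γ14)^2 + (-41580/28247)^2*(γ24)^2 + (14310/28247)^2*(γ34)^2 + (35910/28247)^2*(γ45)^2 = 24591681/5779216*(-1) + 1728896400/797893009*(-1) + 204776100/797893009*(-1) + 1289528100/797893009*(+1) = -81/16 (each basis 2-blade squares to minus the product of its generators' squares); cross terms between blades sharing an index anticommute and cancel. So B^2 = -81/16.
Answer: rotation, certificate B^2 = -81/16. B^2 = -81/16 is basis-independent, so its sign is the whole story.


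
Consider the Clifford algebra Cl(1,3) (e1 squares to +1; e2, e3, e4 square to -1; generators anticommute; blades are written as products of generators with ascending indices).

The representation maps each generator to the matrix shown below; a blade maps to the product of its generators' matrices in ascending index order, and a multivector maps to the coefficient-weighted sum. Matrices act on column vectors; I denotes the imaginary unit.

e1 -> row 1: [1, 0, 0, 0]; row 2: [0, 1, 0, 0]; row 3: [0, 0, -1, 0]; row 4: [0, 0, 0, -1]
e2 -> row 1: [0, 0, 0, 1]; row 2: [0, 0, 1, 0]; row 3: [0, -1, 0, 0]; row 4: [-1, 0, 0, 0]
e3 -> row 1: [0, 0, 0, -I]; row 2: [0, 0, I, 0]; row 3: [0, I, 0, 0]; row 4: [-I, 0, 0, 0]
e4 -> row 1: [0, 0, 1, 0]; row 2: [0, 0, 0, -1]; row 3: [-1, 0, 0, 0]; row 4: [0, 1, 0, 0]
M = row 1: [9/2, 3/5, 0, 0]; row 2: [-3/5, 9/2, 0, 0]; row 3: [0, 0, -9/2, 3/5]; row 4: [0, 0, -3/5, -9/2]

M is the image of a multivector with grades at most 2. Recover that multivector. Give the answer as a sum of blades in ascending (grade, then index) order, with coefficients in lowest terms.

Method: the blade images are trace-orthogonal — tr(rho(e_A) rho(e_B)^-1) = 4 if A = B and 0 otherwise — and rho(e_A)^-1 = (e_A)^2 * rho(e_A) with (e_A)^2 = +1 or -1, so the coefficient of e_A in the preimage is (e_A)^2 * tr(M rho(e_A))/4.
Nonzero projections over blades of grade <= 2: e1: (e1)^2 = +1, tr(M rho(e1)) = 18, coefficient 9/2; e2 e4: (e2 e4)^2 = -1, tr(M rho(e2 e4)) = -12/5, coefficient 3/5. Every other blade of grade <= 2 projects to 0.
Answer: 9/2*e1 + 3/5*e2 e4
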